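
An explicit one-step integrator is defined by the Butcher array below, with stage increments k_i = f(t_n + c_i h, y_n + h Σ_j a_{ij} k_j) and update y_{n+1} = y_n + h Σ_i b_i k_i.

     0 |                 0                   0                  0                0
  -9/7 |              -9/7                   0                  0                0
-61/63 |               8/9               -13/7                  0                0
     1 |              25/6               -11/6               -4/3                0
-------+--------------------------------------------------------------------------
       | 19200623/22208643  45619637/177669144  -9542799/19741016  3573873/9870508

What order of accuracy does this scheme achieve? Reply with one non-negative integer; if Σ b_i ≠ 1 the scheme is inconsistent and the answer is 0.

3

b = (19200623/22208643, 45619637/177669144, -9542799/19741016, 3573873/9870508)
c = (0, -9/7, -61/63, 1)
Ac = (0, 0, 117/49, 197/54)
Σ b_i: 19200623/22208643·1 + 45619637/177669144·1 + (-9542799/19741016)·1 + 3573873/9870508·1 = 1 ✓
b·c: 45619637/177669144·(-9/7) + (-9542799/19741016)·(-61/63) + 3573873/9870508·1 = 1/2 ✓
b·c²: 45619637/177669144·81/49 + (-9542799/19741016)·3721/3969 + 3573873/9870508·1 = 1/3 ✓
b·Ac: (-9542799/19741016)·117/49 + 3573873/9870508·197/54 = 1/6 ✓
b·c³: 45619637/177669144·(-729/343) + (-9542799/19741016)·(-226981/250047) + 3573873/9870508·1 = 34000447/133251858 ≠ 1/4 ⇒ order 3.
b·(c∘Ac): (-9542799/19741016)·(-793/343) + 3573873/9870508·197/54 = 126363674/51820167 ≠ 1/8
b·Ac²: (-9542799/19741016)·(-1053/343) + 3573873/9870508·(-101939/23814) = -430227829/6529341042 ≠ 1/12
b·A²c: 3573873/9870508·(-156/49) = -139381047/120913723 ≠ 1/24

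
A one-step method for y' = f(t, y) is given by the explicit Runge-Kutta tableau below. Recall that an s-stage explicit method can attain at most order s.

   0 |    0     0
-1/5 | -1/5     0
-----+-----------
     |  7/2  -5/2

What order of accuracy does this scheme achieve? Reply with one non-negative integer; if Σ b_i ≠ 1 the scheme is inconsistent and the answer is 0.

b = (7/2, -5/2)
c = (0, -1/5)
Σ b_i: 7/2·1 + (-5/2)·1 = 1 ✓
b·c: (-5/2)·(-1/5) = 1/2 ✓; 2 stages ⇒ order 2.

2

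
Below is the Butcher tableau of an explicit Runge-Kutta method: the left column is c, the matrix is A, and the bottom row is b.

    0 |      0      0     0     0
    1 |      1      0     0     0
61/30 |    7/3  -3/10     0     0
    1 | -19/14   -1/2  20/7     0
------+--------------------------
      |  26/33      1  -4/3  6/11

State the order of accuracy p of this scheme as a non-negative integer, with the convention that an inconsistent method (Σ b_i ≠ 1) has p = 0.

1

b = (26/33, 1, -4/3, 6/11)
c = (0, 1, 61/30, 1)
Ac = (0, 0, -3/10, 223/42)
Σ b_i: 26/33·1 + 1·1 + (-4/3)·1 + 6/11·1 = 1 ✓
b·c: 1·1 + (-4/3)·61/30 + 6/11·1 = -577/495 ≠ 1/2 ⇒ order 1.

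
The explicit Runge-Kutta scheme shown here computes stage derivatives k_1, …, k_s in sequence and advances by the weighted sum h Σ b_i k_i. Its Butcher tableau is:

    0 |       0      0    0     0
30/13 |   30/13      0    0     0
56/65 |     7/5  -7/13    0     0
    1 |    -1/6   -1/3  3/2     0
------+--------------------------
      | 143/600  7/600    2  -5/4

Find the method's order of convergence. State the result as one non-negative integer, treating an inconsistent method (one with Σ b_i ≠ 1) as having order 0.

b = (143/600, 7/600, 2, -5/4)
c = (0, 30/13, 56/65, 1)
Ac = (0, 0, -210/169, 34/65)
Σ b_i: 143/600·1 + 7/600·1 + 2·1 + (-5/4)·1 = 1 ✓
b·c: 7/600·30/13 + 2·56/65 + (-5/4)·1 = 1/2 ✓
b·c²: 7/600·900/169 + 2·3136/4225 + (-5/4)·1 = 5013/16900 ≠ 1/3 ⇒ order 2.
b·Ac: 2·(-210/169) + (-5/4)·34/65 = -1061/338 ≠ 1/6

2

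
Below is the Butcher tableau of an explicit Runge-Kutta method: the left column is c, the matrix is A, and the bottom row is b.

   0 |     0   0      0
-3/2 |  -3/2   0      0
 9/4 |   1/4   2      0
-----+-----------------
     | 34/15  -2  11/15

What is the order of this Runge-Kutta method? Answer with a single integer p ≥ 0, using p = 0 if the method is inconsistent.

1

b = (34/15, -2, 11/15)
c = (0, -3/2, 9/4)
Ac = (0, 0, -3)
Σ b_i: 34/15·1 + (-2)·1 + 11/15·1 = 1 ✓
b·c: (-2)·(-3/2) + 11/15·9/4 = 93/20 ≠ 1/2 ⇒ order 1.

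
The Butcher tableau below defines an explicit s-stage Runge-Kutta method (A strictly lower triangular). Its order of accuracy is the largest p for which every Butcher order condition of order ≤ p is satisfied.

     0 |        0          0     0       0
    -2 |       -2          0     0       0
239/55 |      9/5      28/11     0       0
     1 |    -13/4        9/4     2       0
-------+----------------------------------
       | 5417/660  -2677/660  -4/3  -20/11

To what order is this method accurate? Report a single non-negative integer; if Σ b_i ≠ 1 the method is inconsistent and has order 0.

2

b = (5417/660, -2677/660, -4/3, -20/11)
c = (0, -2, 239/55, 1)
Ac = (0, 0, -56/11, 461/110)
Σ b_i: 5417/660·1 + (-2677/660)·1 + (-4/3)·1 + (-20/11)·1 = 1 ✓
b·c: (-2677/660)·(-2) + (-4/3)·239/55 + (-20/11)·1 = 1/2 ✓
b·c²: (-2677/660)·4 + (-4/3)·57121/3025 + (-20/11)·1 = -392219/9075 ≠ 1/3 ⇒ order 2.
b·Ac: (-4/3)·(-56/11) + (-20/11)·461/110 = -302/363 ≠ 1/6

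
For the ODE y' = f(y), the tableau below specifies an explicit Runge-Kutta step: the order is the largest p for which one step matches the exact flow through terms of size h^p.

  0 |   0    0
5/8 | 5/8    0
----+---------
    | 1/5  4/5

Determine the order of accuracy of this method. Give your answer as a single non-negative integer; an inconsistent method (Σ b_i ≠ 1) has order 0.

b = (1/5, 4/5)
c = (0, 5/8)
Σ b_i: 1/5·1 + 4/5·1 = 1 ✓
b·c: 4/5·5/8 = 1/2 ✓; 2 stages ⇒ order 2.

2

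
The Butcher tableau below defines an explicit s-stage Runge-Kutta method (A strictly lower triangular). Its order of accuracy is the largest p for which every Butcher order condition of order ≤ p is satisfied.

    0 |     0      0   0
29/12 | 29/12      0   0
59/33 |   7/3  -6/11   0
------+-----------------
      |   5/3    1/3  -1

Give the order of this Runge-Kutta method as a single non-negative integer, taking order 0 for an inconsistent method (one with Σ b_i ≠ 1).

b = (5/3, 1/3, -1)
c = (0, 29/12, 59/33)
Ac = (0, 0, -29/22)
Σ b_i: 5/3·1 + 1/3·1 + (-1)·1 = 1 ✓
b·c: 1/3·29/12 + (-1)·59/33 = -389/396 ≠ 1/2 ⇒ order 1.

1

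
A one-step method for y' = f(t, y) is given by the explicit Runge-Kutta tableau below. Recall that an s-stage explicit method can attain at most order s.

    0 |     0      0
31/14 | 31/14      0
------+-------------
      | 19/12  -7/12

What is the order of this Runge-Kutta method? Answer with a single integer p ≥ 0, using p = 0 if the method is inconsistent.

b = (19/12, -7/12)
c = (0, 31/14)
Σ b_i: 19/12·1 + (-7/12)·1 = 1 ✓
b·c: (-7/12)·31/14 = -31/24 ≠ 1/2 ⇒ order 1.

1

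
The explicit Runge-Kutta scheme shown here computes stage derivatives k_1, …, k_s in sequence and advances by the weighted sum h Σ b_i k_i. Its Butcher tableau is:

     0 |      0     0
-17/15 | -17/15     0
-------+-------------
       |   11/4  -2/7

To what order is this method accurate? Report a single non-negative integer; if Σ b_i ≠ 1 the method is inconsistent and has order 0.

b = (11/4, -2/7)
c = (0, -17/15)
Σ b_i: 11/4·1 + (-2/7)·1 = 69/28 ≠ 1 ⇒ order 0.

0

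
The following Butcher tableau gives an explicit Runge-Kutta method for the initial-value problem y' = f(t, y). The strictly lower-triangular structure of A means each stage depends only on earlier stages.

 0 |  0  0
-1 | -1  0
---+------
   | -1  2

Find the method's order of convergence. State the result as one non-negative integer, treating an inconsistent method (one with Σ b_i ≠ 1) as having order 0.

b = (-1, 2)
c = (0, -1)
Σ b_i: (-1)·1 + 2·1 = 1 ✓
b·c: 2·(-1) = -2 ≠ 1/2 ⇒ order 1.

1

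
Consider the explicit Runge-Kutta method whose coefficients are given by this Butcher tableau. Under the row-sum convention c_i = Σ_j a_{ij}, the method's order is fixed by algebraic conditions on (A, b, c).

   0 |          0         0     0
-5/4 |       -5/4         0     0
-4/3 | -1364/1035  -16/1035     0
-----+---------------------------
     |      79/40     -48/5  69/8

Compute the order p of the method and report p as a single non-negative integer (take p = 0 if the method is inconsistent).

b = (79/40, -48/5, 69/8)
c = (0, -5/4, -4/3)
Ac = (0, 0, 4/207)
Σ b_i: 79/40·1 + (-48/5)·1 + 69/8·1 = 1 ✓
b·c: (-48/5)·(-5/4) + 69/8·(-4/3) = 1/2 ✓
b·c²: (-48/5)·25/16 + 69/8·16/9 = 1/3 ✓
b·Ac: 69/8·4/207 = 1/6 ✓; 3 stages ⇒ order 3.

3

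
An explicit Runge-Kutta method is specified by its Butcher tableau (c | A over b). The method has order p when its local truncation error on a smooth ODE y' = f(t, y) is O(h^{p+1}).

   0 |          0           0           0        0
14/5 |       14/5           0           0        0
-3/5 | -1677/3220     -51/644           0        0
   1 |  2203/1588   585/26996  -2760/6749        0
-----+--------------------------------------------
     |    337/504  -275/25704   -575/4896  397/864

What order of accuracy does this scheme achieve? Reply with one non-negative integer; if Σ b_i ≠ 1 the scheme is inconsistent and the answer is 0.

4

b = (337/504, -275/25704, -575/4896, 397/864)
c = (0, 14/5, -3/5, 1)
Ac = (0, 0, -51/230, 243/794)
Σ b_i: 337/504·1 + (-275/25704)·1 + (-575/4896)·1 + 397/864·1 = 1 ✓
b·c: (-275/25704)·14/5 + (-575/4896)·(-3/5) + 397/864·1 = 1/2 ✓
b·c²: (-275/25704)·196/25 + (-575/4896)·9/25 + 397/864·1 = 1/3 ✓
b·Ac: (-575/4896)·(-51/230) + 397/864·243/794 = 1/6 ✓
b·c³: (-275/25704)·2744/125 + (-575/4896)·(-27/125) + 397/864·1 = 1/4 ✓
b·(c∘Ac): (-575/4896)·153/1150 + 397/864·243/794 = 1/8 ✓
b·Ac²: (-575/4896)·(-357/575) + 397/864·9/397 = 1/12 ✓
b·A²c: 397/864·36/397 = 1/24 ✓; 4 stages ⇒ order 4.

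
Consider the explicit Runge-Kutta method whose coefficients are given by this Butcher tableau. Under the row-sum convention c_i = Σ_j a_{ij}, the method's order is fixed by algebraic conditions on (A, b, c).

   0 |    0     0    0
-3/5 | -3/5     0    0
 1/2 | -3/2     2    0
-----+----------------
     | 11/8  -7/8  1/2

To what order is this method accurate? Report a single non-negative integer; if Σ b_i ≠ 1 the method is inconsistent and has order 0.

b = (11/8, -7/8, 1/2)
c = (0, -3/5, 1/2)
Ac = (0, 0, -6/5)
Σ b_i: 11/8·1 + (-7/8)·1 + 1/2·1 = 1 ✓
b·c: (-7/8)·(-3/5) + 1/2·1/2 = 31/40 ≠ 1/2 ⇒ order 1.

1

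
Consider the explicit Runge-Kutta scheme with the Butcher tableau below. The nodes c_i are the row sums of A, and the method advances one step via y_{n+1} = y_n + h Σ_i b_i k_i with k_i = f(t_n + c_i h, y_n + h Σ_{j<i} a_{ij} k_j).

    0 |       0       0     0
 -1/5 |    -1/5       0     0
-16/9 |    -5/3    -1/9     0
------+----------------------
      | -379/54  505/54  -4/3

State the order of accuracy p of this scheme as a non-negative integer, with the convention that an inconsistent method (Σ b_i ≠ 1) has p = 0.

2

b = (-379/54, 505/54, -4/3)
c = (0, -1/5, -16/9)
Ac = (0, 0, 1/45)
Σ b_i: (-379/54)·1 + 505/54·1 + (-4/3)·1 = 1 ✓
b·c: 505/54·(-1/5) + (-4/3)·(-16/9) = 1/2 ✓
b·c²: 505/54·1/25 + (-4/3)·256/81 = -9331/2430 ≠ 1/3 ⇒ order 2.
b·Ac: (-4/3)·1/45 = -4/135 ≠ 1/6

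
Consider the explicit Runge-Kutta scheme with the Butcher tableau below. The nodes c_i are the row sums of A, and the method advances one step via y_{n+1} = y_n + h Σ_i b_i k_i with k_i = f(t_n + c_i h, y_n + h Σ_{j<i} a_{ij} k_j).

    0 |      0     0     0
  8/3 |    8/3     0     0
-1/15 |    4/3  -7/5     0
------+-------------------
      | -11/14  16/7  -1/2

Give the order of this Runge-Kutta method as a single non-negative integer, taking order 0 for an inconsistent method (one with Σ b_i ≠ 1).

b = (-11/14, 16/7, -1/2)
c = (0, 8/3, -1/15)
Ac = (0, 0, -56/15)
Σ b_i: (-11/14)·1 + 16/7·1 + (-1/2)·1 = 1 ✓
b·c: 16/7·8/3 + (-1/2)·(-1/15) = 429/70 ≠ 1/2 ⇒ order 1.

1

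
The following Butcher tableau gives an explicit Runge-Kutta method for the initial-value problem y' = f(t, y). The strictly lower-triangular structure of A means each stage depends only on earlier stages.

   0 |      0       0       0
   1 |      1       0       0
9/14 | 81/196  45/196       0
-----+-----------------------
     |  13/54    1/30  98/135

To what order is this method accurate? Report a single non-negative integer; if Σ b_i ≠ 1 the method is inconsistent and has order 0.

b = (13/54, 1/30, 98/135)
c = (0, 1, 9/14)
Ac = (0, 0, 45/196)
Σ b_i: 13/54·1 + 1/30·1 + 98/135·1 = 1 ✓
b·c: 1/30·1 + 98/135·9/14 = 1/2 ✓
b·c²: 1/30·1 + 98/135·81/196 = 1/3 ✓
b·Ac: 98/135·45/196 = 1/6 ✓; 3 stages ⇒ order 3.

3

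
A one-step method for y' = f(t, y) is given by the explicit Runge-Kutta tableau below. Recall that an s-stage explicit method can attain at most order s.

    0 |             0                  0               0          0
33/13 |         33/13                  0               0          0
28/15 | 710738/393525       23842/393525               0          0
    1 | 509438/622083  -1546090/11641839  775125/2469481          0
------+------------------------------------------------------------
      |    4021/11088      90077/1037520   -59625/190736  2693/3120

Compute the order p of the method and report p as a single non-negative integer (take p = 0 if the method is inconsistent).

b = (4021/11088, 90077/1037520, -59625/190736, 2693/3120)
c = (0, 33/13, 28/15, 1)
Ac = (0, 0, 1834/11925, 670/2693)
Σ b_i: 4021/11088·1 + 90077/1037520·1 + (-59625/190736)·1 + 2693/3120·1 = 1 ✓
b·c: 90077/1037520·33/13 + (-59625/190736)·28/15 + 2693/3120·1 = 1/2 ✓
b·c²: 90077/1037520·1089/169 + (-59625/190736)·784/225 + 2693/3120·1 = 1/3 ✓
b·Ac: (-59625/190736)·1834/11925 + 2693/3120·670/2693 = 1/6 ✓
b·c³: 90077/1037520·35937/2197 + (-59625/190736)·21952/3375 + 2693/3120·1 = 1/4 ✓
b·(c∘Ac): (-59625/190736)·51352/178875 + 2693/3120·670/2693 = 1/8 ✓
b·Ac²: (-59625/190736)·20174/51675 + 2693/3120·8330/35009 = 1/12 ✓
b·A²c: 2693/3120·130/2693 = 1/24 ✓; 4 stages ⇒ order 4.

4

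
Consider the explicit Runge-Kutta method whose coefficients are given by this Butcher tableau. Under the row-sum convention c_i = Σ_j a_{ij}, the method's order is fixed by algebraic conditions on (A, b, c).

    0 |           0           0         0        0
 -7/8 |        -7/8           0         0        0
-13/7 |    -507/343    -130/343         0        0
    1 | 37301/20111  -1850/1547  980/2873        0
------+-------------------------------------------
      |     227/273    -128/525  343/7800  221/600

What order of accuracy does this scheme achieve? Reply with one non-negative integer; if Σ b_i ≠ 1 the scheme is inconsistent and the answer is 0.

b = (227/273, -128/525, 343/7800, 221/600)
c = (0, -7/8, -13/7, 1)
Ac = (0, 0, 65/196, 365/884)
Σ b_i: 227/273·1 + (-128/525)·1 + 343/7800·1 + 221/600·1 = 1 ✓
b·c: (-128/525)·(-7/8) + 343/7800·(-13/7) + 221/600·1 = 1/2 ✓
b·c²: (-128/525)·49/64 + 343/7800·169/49 + 221/600·1 = 1/3 ✓
b·Ac: 343/7800·65/196 + 221/600·365/884 = 1/6 ✓
b·c³: (-128/525)·(-343/512) + 343/7800·(-2197/343) + 221/600·1 = 1/4 ✓
b·(c∘Ac): 343/7800·(-845/1372) + 221/600·365/884 = 1/8 ✓
b·Ac²: 343/7800·(-65/224) + 221/600·1845/7072 = 1/12 ✓
b·A²c: 221/600·25/221 = 1/24 ✓; 4 stages ⇒ order 4.

4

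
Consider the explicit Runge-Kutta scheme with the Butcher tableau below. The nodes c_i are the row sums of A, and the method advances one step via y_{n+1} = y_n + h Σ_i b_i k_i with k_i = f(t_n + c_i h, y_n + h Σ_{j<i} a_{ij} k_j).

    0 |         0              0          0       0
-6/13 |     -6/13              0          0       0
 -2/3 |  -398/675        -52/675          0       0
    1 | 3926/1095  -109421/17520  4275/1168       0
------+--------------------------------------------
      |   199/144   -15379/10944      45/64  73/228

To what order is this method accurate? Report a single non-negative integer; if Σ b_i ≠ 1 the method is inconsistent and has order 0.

4

b = (199/144, -15379/10944, 45/64, 73/228)
c = (0, -6/13, -2/3, 1)
Ac = (0, 0, 8/225, 323/730)
Σ b_i: 199/144·1 + (-15379/10944)·1 + 45/64·1 + 73/228·1 = 1 ✓
b·c: (-15379/10944)·(-6/13) + 45/64·(-2/3) + 73/228·1 = 1/2 ✓
b·c²: (-15379/10944)·36/169 + 45/64·4/9 + 73/228·1 = 1/3 ✓
b·Ac: 45/64·8/225 + 73/228·323/730 = 1/6 ✓
b·c³: (-15379/10944)·(-216/2197) + 45/64·(-8/27) + 73/228·1 = 1/4 ✓
b·(c∘Ac): 45/64·(-16/675) + 73/228·323/730 = 1/8 ✓
b·Ac²: 45/64·(-16/975) + 73/228·1406/4745 = 1/12 ✓
b·A²c: 73/228·19/146 = 1/24 ✓; 4 stages ⇒ order 4.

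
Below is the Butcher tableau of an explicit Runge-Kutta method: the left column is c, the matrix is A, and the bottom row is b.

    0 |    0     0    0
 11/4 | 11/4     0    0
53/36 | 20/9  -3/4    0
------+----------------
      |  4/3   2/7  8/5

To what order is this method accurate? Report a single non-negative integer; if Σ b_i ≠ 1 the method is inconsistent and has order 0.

b = (4/3, 2/7, 8/5)
c = (0, 11/4, 53/36)
Ac = (0, 0, -33/16)
Σ b_i: 4/3·1 + 2/7·1 + 8/5·1 = 338/105 ≠ 1 ⇒ order 0.

0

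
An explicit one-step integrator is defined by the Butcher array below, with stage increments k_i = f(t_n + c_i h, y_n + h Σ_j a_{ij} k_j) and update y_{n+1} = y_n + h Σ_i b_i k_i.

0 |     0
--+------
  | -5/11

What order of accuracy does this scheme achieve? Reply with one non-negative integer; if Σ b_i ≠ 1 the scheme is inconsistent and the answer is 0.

0

b = (-5/11)
c = (0)
Σ b_i: (-5/11)·1 = -5/11 ≠ 1 ⇒ order 0.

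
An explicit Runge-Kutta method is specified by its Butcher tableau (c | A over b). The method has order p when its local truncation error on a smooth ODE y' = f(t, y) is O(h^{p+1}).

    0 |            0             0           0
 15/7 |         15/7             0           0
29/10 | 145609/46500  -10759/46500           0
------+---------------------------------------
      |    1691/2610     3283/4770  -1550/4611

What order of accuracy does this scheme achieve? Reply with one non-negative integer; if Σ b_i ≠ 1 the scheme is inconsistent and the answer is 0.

3

b = (1691/2610, 3283/4770, -1550/4611)
c = (0, 15/7, 29/10)
Ac = (0, 0, -1537/3100)
Σ b_i: 1691/2610·1 + 3283/4770·1 + (-1550/4611)·1 = 1 ✓
b·c: 3283/4770·15/7 + (-1550/4611)·29/10 = 1/2 ✓
b·c²: 3283/4770·225/49 + (-1550/4611)·841/100 = 1/3 ✓
b·Ac: (-1550/4611)·(-1537/3100) = 1/6 ✓; 3 stages ⇒ order 3.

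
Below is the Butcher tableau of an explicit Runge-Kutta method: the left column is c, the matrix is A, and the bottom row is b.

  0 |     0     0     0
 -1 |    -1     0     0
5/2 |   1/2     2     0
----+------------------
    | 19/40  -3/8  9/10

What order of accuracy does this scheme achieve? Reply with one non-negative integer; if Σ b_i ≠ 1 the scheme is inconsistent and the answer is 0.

1

b = (19/40, -3/8, 9/10)
c = (0, -1, 5/2)
Ac = (0, 0, -2)
Σ b_i: 19/40·1 + (-3/8)·1 + 9/10·1 = 1 ✓
b·c: (-3/8)·(-1) + 9/10·5/2 = 21/8 ≠ 1/2 ⇒ order 1.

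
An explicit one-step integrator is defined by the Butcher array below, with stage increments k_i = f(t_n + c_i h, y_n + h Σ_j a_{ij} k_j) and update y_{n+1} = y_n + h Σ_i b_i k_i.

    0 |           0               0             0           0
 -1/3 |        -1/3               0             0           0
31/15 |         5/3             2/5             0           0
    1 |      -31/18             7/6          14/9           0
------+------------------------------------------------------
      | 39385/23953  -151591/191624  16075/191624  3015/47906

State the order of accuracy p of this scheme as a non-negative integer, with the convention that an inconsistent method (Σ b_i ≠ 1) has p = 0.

b = (39385/23953, -151591/191624, 16075/191624, 3015/47906)
c = (0, -1/3, 31/15, 1)
Ac = (0, 0, -2/15, 763/270)
Σ b_i: 39385/23953·1 + (-151591/191624)·1 + 16075/191624·1 + 3015/47906·1 = 1 ✓
b·c: (-151591/191624)·(-1/3) + 16075/191624·31/15 + 3015/47906·1 = 1/2 ✓
b·c²: (-151591/191624)·1/9 + 16075/191624·961/225 + 3015/47906·1 = 1/3 ✓
b·Ac: 16075/191624·(-2/15) + 3015/47906·763/270 = 1/6 ✓
b·c³: (-151591/191624)·(-1/27) + 16075/191624·29791/3375 + 3015/47906·1 = 1795139/2155770 ≠ 1/4 ⇒ order 3.
b·(c∘Ac): 16075/191624·(-62/225) + 3015/47906·763/270 = 66715/431154 ≠ 1/8
b·Ac²: 16075/191624·2/45 + 3015/47906·27433/4050 = 927043/2155770 ≠ 1/12
b·A²c: 3015/47906·(-28/135) = -938/71859 ≠ 1/24

3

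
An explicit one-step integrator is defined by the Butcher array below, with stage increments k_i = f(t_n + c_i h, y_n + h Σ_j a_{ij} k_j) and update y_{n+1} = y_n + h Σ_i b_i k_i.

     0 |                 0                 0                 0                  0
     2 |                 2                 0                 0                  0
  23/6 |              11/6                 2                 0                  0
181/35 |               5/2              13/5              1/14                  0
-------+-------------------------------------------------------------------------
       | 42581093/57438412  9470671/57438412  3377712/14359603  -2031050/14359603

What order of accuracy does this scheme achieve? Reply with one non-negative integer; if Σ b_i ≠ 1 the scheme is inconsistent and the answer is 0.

b = (42581093/57438412, 9470671/57438412, 3377712/14359603, -2031050/14359603)
c = (0, 2, 23/6, 181/35)
Ac = (0, 0, 4, 2299/420)
Σ b_i: 42581093/57438412·1 + 9470671/57438412·1 + 3377712/14359603·1 + (-2031050/14359603)·1 = 1 ✓
b·c: 9470671/57438412·2 + 3377712/14359603·23/6 + (-2031050/14359603)·181/35 = 1/2 ✓
b·c²: 9470671/57438412·4 + 3377712/14359603·529/36 + (-2031050/14359603)·32761/1225 = 1/3 ✓
b·Ac: 3377712/14359603·4 + (-2031050/14359603)·2299/420 = 1/6 ✓
b·c³: 9470671/57438412·8 + 3377712/14359603·12167/216 + (-2031050/14359603)·5929741/42875 = -22584498862/4523274945 ≠ 1/4 ⇒ order 3.
b·(c∘Ac): 3377712/14359603·46/3 + (-2031050/14359603)·416119/14700 = -34213147/86157618 ≠ 1/8
b·Ac²: 3377712/14359603·8 + (-2031050/14359603)·28853/2520 = 135611261/516945708 ≠ 1/12
b·A²c: (-2031050/14359603)·2/7 = -580300/14359603 ≠ 1/24

3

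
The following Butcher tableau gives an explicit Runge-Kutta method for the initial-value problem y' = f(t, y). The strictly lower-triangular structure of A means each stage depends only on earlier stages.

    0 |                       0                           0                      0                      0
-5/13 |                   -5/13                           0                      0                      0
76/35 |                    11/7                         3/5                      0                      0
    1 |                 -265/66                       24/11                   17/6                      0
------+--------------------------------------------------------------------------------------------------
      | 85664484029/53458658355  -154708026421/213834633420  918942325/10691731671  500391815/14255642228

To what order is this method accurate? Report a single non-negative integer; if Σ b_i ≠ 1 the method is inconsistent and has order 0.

b = (85664484029/53458658355, -154708026421/213834633420, 918942325/10691731671, 500391815/14255642228)
c = (0, -5/13, 76/35, 1)
Ac = (0, 0, -3/13, 79778/15015)
Σ b_i: 85664484029/53458658355·1 + (-154708026421/213834633420)·1 + 918942325/10691731671·1 + 500391815/14255642228·1 = 1 ✓
b·c: (-154708026421/213834633420)·(-5/13) + 918942325/10691731671·76/35 + 500391815/14255642228·1 = 1/2 ✓
b·c²: (-154708026421/213834633420)·25/169 + 918942325/10691731671·5776/1225 + 500391815/14255642228·1 = 1/3 ✓
b·Ac: 918942325/10691731671·(-3/13) + 500391815/14255642228·79778/15015 = 1/6 ✓
b·c³: (-154708026421/213834633420)·(-125/2197) + 918942325/10691731671·438976/42875 + 500391815/14255642228·1 = 3101280953819/3243158606870 ≠ 1/4 ⇒ order 3.
b·(c∘Ac): 918942325/10691731671·(-228/455) + 500391815/14255642228·79778/15015 = 39871985471/277985023446 ≠ 1/8
b·Ac²: 918942325/10691731671·15/169 + 500391815/14255642228·93474464/6831825 = 2373467610733/4864737910305 ≠ 1/12
b·A²c: 500391815/14255642228·(-17/26) = -8506660855/370646697928 ≠ 1/24

3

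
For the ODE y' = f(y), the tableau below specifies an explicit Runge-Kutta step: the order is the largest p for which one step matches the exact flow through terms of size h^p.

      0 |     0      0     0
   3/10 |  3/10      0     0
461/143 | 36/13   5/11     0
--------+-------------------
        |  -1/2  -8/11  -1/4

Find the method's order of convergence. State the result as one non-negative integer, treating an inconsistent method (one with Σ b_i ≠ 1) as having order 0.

b = (-1/2, -8/11, -1/4)
c = (0, 3/10, 461/143)
Ac = (0, 0, 3/22)
Σ b_i: (-1/2)·1 + (-8/11)·1 + (-1/4)·1 = -65/44 ≠ 1 ⇒ order 0.

0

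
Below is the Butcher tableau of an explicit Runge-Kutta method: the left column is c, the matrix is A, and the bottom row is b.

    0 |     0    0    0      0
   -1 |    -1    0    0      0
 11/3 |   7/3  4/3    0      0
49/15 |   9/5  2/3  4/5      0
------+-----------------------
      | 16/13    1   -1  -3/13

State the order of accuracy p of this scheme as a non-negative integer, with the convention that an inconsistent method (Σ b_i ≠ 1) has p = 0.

1

b = (16/13, 1, -1, -3/13)
c = (0, -1, 11/3, 49/15)
Ac = (0, 0, -4/3, 34/15)
Σ b_i: 16/13·1 + 1·1 + (-1)·1 + (-3/13)·1 = 1 ✓
b·c: 1·(-1) + (-1)·11/3 + (-3/13)·49/15 = -1057/195 ≠ 1/2 ⇒ order 1.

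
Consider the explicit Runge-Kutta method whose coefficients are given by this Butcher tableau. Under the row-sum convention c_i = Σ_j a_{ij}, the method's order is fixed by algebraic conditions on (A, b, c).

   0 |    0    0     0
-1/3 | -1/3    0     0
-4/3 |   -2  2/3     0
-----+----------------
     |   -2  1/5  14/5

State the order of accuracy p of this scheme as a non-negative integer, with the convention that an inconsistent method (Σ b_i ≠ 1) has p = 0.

1

b = (-2, 1/5, 14/5)
c = (0, -1/3, -4/3)
Ac = (0, 0, -2/9)
Σ b_i: (-2)·1 + 1/5·1 + 14/5·1 = 1 ✓
b·c: 1/5·(-1/3) + 14/5·(-4/3) = -19/5 ≠ 1/2 ⇒ order 1.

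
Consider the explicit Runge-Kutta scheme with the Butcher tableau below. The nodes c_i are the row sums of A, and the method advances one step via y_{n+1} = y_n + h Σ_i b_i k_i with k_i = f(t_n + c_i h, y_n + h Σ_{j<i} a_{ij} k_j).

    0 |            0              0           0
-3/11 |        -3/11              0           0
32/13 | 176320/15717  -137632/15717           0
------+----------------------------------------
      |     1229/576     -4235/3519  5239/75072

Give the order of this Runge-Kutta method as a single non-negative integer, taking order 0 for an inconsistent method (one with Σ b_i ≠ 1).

3

b = (1229/576, -4235/3519, 5239/75072)
c = (0, -3/11, 32/13)
Ac = (0, 0, 12512/5239)
Σ b_i: 1229/576·1 + (-4235/3519)·1 + 5239/75072·1 = 1 ✓
b·c: (-4235/3519)·(-3/11) + 5239/75072·32/13 = 1/2 ✓
b·c²: (-4235/3519)·9/121 + 5239/75072·1024/169 = 1/3 ✓
b·Ac: 5239/75072·12512/5239 = 1/6 ✓; 3 stages ⇒ order 3.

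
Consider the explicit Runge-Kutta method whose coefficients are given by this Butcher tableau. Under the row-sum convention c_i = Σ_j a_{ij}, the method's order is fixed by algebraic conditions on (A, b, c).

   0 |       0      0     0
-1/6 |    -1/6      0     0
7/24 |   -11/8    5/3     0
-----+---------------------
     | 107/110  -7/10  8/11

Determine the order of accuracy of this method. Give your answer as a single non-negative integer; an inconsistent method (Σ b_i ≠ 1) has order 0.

b = (107/110, -7/10, 8/11)
c = (0, -1/6, 7/24)
Ac = (0, 0, -5/18)
Σ b_i: 107/110·1 + (-7/10)·1 + 8/11·1 = 1 ✓
b·c: (-7/10)·(-1/6) + 8/11·7/24 = 217/660 ≠ 1/2 ⇒ order 1.

1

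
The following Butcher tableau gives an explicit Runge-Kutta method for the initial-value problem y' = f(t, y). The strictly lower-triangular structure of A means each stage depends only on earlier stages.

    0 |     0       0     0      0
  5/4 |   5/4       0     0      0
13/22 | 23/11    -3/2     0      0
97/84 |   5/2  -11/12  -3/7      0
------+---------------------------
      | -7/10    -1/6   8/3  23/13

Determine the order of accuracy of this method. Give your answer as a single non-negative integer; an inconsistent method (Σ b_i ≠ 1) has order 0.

0

b = (-7/10, -1/6, 8/3, 23/13)
c = (0, 5/4, 13/22, 97/84)
Ac = (0, 0, -15/8, -5171/3696)
Σ b_i: (-7/10)·1 + (-1/6)·1 + 8/3·1 + 23/13·1 = 232/65 ≠ 1 ⇒ order 0.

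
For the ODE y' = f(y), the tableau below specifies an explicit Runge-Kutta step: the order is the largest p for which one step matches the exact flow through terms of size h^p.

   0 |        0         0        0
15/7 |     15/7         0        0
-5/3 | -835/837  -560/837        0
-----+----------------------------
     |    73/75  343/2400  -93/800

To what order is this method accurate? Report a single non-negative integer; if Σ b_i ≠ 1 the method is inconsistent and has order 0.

b = (73/75, 343/2400, -93/800)
c = (0, 15/7, -5/3)
Ac = (0, 0, -400/279)
Σ b_i: 73/75·1 + 343/2400·1 + (-93/800)·1 = 1 ✓
b·c: 343/2400·15/7 + (-93/800)·(-5/3) = 1/2 ✓
b·c²: 343/2400·225/49 + (-93/800)·25/9 = 1/3 ✓
b·Ac: (-93/800)·(-400/279) = 1/6 ✓; 3 stages ⇒ order 3.

3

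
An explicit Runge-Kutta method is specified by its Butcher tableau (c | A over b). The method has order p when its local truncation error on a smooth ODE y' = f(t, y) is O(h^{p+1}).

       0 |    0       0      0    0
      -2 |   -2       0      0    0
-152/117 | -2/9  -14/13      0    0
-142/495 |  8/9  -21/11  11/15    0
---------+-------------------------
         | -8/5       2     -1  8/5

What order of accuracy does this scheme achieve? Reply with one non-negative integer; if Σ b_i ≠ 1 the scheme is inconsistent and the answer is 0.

b = (-8/5, 2, -1, 8/5)
c = (0, -2, -152/117, -142/495)
Ac = (0, 0, 28/13, 55318/19305)
Σ b_i: (-8/5)·1 + 2·1 + (-1)·1 + 8/5·1 = 1 ✓
b·c: 2·(-2) + (-1)·(-152/117) + 8/5·(-142/495) = -101668/32175 ≠ 1/2 ⇒ order 1.

1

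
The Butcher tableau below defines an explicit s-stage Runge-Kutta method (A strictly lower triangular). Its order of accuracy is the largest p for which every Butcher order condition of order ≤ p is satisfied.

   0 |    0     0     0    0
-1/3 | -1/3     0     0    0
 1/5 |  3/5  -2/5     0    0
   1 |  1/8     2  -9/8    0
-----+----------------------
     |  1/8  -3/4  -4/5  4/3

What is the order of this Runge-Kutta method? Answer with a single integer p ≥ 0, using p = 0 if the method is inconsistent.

b = (1/8, -3/4, -4/5, 4/3)
c = (0, -1/3, 1/5, 1)
Ac = (0, 0, 2/15, -107/120)
Σ b_i: 1/8·1 + (-3/4)·1 + (-4/5)·1 + 4/3·1 = -11/120 ≠ 1 ⇒ order 0.

0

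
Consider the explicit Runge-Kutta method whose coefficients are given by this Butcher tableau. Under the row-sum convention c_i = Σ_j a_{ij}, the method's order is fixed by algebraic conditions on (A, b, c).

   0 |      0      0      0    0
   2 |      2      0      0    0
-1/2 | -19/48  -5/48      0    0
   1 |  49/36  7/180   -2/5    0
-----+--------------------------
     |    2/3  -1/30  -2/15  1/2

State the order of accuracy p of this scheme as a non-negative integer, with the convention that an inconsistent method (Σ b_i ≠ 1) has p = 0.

b = (2/3, -1/30, -2/15, 1/2)
c = (0, 2, -1/2, 1)
Ac = (0, 0, -5/24, 5/18)
Σ b_i: 2/3·1 + (-1/30)·1 + (-2/15)·1 + 1/2·1 = 1 ✓
b·c: (-1/30)·2 + (-2/15)·(-1/2) + 1/2·1 = 1/2 ✓
b·c²: (-1/30)·4 + (-2/15)·1/4 + 1/2·1 = 1/3 ✓
b·Ac: (-2/15)·(-5/24) + 1/2·5/18 = 1/6 ✓
b·c³: (-1/30)·8 + (-2/15)·(-1/8) + 1/2·1 = 1/4 ✓
b·(c∘Ac): (-2/15)·5/48 + 1/2·5/18 = 1/8 ✓
b·Ac²: (-2/15)·(-5/12) + 1/2·1/18 = 1/12 ✓
b·A²c: 1/2·1/12 = 1/24 ✓; 4 stages ⇒ order 4.

4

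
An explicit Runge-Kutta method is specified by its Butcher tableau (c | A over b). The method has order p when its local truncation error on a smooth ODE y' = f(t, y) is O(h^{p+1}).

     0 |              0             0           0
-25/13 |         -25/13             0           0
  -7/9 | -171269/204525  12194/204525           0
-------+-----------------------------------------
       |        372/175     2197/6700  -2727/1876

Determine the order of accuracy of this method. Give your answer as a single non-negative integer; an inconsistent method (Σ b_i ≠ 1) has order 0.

3

b = (372/175, 2197/6700, -2727/1876)
c = (0, -25/13, -7/9)
Ac = (0, 0, -938/8181)
Σ b_i: 372/175·1 + 2197/6700·1 + (-2727/1876)·1 = 1 ✓
b·c: 2197/6700·(-25/13) + (-2727/1876)·(-7/9) = 1/2 ✓
b·c²: 2197/6700·625/169 + (-2727/1876)·49/81 = 1/3 ✓
b·Ac: (-2727/1876)·(-938/8181) = 1/6 ✓; 3 stages ⇒ order 3.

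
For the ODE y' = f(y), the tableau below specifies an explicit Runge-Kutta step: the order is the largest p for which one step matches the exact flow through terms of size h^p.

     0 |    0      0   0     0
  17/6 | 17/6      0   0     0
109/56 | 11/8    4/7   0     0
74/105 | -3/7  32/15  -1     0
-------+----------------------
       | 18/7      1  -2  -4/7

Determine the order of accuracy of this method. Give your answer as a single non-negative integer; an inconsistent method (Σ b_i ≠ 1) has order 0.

b = (18/7, 1, -2, -4/7)
c = (0, 17/6, 109/56, 74/105)
Ac = (0, 0, 34/21, 10327/2520)
Σ b_i: 18/7·1 + 1·1 + (-2)·1 + (-4/7)·1 = 1 ✓
b·c: 1·17/6 + (-2)·109/56 + (-4/7)·74/105 = -1433/980 ≠ 1/2 ⇒ order 1.

1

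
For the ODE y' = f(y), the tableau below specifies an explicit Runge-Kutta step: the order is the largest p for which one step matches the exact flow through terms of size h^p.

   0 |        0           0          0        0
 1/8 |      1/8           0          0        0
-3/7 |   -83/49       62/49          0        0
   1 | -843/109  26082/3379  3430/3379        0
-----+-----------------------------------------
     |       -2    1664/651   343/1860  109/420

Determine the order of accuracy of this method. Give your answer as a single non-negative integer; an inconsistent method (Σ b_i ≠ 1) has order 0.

b = (-2, 1664/651, 343/1860, 109/420)
c = (0, 1/8, -3/7, 1)
Ac = (0, 0, 31/196, 231/436)
Σ b_i: (-2)·1 + 1664/651·1 + 343/1860·1 + 109/420·1 = 1 ✓
b·c: 1664/651·1/8 + 343/1860·(-3/7) + 109/420·1 = 1/2 ✓
b·c²: 1664/651·1/64 + 343/1860·9/49 + 109/420·1 = 1/3 ✓
b·Ac: 343/1860·31/196 + 109/420·231/436 = 1/6 ✓
b·c³: 1664/651·1/512 + 343/1860·(-27/343) + 109/420·1 = 1/4 ✓
b·(c∘Ac): 343/1860·(-93/1372) + 109/420·231/436 = 1/8 ✓
b·Ac²: 343/1860·31/1568 + 109/420·1071/3488 = 1/12 ✓
b·A²c: 109/420·35/218 = 1/24 ✓; 4 stages ⇒ order 4.

4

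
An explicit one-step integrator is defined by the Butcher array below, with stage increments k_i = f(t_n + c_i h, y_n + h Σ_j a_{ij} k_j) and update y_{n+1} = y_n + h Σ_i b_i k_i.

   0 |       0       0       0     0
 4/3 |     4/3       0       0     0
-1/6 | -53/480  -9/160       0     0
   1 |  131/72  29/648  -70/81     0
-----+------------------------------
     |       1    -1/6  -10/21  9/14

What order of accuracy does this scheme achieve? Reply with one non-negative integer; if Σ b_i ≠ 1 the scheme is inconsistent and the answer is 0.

b = (1, -1/6, -10/21, 9/14)
c = (0, 4/3, -1/6, 1)
Ac = (0, 0, -3/40, 11/54)
Σ b_i: 1·1 + (-1/6)·1 + (-10/21)·1 + 9/14·1 = 1 ✓
b·c: (-1/6)·4/3 + (-10/21)·(-1/6) + 9/14·1 = 1/2 ✓
b·c²: (-1/6)·16/9 + (-10/21)·1/36 + 9/14·1 = 1/3 ✓
b·Ac: (-10/21)·(-3/40) + 9/14·11/54 = 1/6 ✓
b·c³: (-1/6)·64/27 + (-10/21)·(-1/216) + 9/14·1 = 1/4 ✓
b·(c∘Ac): (-10/21)·1/80 + 9/14·11/54 = 1/8 ✓
b·Ac²: (-10/21)·(-1/10) + 9/14·1/18 = 1/12 ✓
b·A²c: 9/14·7/108 = 1/24 ✓; 4 stages ⇒ order 4.

4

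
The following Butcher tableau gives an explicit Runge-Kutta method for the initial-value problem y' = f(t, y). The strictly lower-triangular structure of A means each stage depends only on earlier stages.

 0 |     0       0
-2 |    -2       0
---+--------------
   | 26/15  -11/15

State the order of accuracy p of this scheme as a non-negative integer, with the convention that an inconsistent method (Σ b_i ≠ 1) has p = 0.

b = (26/15, -11/15)
c = (0, -2)
Σ b_i: 26/15·1 + (-11/15)·1 = 1 ✓
b·c: (-11/15)·(-2) = 22/15 ≠ 1/2 ⇒ order 1.

1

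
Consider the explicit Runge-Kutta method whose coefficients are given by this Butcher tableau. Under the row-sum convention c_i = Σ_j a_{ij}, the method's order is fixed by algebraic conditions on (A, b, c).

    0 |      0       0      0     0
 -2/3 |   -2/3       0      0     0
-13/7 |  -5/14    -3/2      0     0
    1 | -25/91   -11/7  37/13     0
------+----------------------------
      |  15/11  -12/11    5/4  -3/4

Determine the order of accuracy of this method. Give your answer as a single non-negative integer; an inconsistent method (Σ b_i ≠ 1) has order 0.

b = (15/11, -12/11, 5/4, -3/4)
c = (0, -2/3, -13/7, 1)
Ac = (0, 0, 1, -89/21)
Σ b_i: 15/11·1 + (-12/11)·1 + 5/4·1 + (-3/4)·1 = 17/22 ≠ 1 ⇒ order 0.

0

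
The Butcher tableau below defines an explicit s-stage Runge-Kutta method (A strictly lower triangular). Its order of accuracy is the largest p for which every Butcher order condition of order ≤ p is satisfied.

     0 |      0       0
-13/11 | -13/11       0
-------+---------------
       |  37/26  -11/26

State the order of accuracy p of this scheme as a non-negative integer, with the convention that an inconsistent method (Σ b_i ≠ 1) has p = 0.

2

b = (37/26, -11/26)
c = (0, -13/11)
Σ b_i: 37/26·1 + (-11/26)·1 = 1 ✓
b·c: (-11/26)·(-13/11) = 1/2 ✓; 2 stages ⇒ order 2.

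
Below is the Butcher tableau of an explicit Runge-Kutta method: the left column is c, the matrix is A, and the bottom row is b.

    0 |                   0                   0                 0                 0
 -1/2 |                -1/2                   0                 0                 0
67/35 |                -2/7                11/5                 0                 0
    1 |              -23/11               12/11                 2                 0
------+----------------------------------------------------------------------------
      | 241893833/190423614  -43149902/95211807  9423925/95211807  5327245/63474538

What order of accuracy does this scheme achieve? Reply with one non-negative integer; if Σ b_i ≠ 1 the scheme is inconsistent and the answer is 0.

3

b = (241893833/190423614, -43149902/95211807, 9423925/95211807, 5327245/63474538)
c = (0, -1/2, 67/35, 1)
Ac = (0, 0, -11/10, 1264/385)
Σ b_i: 241893833/190423614·1 + (-43149902/95211807)·1 + 9423925/95211807·1 + 5327245/63474538·1 = 1 ✓
b·c: (-43149902/95211807)·(-1/2) + 9423925/95211807·67/35 + 5327245/63474538·1 = 1/2 ✓
b·c²: (-43149902/95211807)·1/4 + 9423925/95211807·4489/1225 + 5327245/63474538·1 = 1/3 ✓
b·Ac: 9423925/95211807·(-11/10) + 5327245/63474538·1264/385 = 1/6 ✓
b·c³: (-43149902/95211807)·(-1/8) + 9423925/95211807·300763/42875 + 5327245/63474538·1 = 529948751/634745380 ≠ 1/4 ⇒ order 3.
b·(c∘Ac): 9423925/95211807·(-737/350) + 5327245/63474538·1264/385 = 12781717/190423614 ≠ 1/8
b·Ac²: 9423925/95211807·11/20 + 5327245/63474538·102433/13475 = 9229834751/13329652980 ≠ 1/12
b·A²c: 5327245/63474538·(-11/5) = -11719939/63474538 ≠ 1/24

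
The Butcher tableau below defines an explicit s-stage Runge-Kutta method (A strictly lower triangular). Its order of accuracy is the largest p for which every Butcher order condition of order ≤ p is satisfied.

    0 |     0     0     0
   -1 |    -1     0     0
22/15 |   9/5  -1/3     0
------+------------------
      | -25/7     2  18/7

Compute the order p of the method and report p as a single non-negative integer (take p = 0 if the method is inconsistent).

b = (-25/7, 2, 18/7)
c = (0, -1, 22/15)
Ac = (0, 0, 1/3)
Σ b_i: (-25/7)·1 + 2·1 + 18/7·1 = 1 ✓
b·c: 2·(-1) + 18/7·22/15 = 62/35 ≠ 1/2 ⇒ order 1.

1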